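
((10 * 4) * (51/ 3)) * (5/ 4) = 850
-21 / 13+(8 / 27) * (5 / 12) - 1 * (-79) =81616 / 1053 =77.51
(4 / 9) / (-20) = -1 / 45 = -0.02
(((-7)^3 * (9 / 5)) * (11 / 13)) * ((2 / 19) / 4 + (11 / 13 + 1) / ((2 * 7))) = -2653497 / 32110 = -82.64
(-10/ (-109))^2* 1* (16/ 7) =1600/ 83167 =0.02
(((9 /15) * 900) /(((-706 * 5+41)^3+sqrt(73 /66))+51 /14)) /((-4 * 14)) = 945 * sqrt(4818) /11667446760702580086987271+2648979835343325 /11667446760702580086987271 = 0.00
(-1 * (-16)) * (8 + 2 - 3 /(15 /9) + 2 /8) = 135.20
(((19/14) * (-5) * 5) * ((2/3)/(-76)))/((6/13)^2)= 4225/3024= 1.40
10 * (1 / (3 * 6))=5 / 9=0.56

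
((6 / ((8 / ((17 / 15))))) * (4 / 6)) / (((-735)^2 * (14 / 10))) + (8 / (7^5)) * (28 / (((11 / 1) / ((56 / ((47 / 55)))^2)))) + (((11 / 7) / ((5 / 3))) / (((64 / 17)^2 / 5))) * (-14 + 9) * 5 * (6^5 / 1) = -207402871844777233 / 3207743683200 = -64656.93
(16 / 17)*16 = 256 / 17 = 15.06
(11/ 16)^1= 0.69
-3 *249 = -747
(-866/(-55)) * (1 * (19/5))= 16454/275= 59.83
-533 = -533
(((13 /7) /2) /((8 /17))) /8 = 221 /896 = 0.25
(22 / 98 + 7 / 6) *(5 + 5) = 13.91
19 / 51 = 0.37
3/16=0.19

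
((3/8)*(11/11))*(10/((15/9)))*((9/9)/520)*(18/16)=81/16640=0.00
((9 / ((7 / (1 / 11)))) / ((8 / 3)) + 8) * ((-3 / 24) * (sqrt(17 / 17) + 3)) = -4955 / 1232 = -4.02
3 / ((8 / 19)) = 57 / 8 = 7.12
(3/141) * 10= 10/47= 0.21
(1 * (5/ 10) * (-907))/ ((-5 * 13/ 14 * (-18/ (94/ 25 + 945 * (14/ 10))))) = -210589981/ 29250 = -7199.66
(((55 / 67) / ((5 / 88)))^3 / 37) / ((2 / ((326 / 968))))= 152734912 / 11128231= 13.72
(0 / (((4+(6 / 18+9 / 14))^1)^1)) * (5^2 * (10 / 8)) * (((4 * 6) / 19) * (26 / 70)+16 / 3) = 0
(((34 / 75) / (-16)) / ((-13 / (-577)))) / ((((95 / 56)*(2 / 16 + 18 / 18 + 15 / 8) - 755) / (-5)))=-68663 / 8189025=-0.01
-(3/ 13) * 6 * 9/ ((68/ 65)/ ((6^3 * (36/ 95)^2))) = -11337408/ 30685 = -369.48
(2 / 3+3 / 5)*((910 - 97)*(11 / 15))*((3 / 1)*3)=169917 / 25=6796.68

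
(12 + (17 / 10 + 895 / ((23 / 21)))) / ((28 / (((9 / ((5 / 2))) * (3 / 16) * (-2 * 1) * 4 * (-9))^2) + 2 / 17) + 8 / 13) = 2493835371729 / 2235746740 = 1115.44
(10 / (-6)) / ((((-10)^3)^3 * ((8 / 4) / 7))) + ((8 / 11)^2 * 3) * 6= 1382400000847 / 145200000000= 9.52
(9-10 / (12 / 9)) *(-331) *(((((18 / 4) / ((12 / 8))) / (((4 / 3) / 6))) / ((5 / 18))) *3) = -723897 / 10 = -72389.70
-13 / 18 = -0.72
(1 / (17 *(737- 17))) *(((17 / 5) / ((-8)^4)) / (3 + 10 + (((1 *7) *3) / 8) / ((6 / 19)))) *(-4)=-1 / 78566400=-0.00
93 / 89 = 1.04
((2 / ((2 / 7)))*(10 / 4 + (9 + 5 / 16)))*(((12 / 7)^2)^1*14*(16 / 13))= 54432 / 13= 4187.08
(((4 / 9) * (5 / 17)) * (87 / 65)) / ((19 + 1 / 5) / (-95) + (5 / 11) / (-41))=-24850100 / 30279873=-0.82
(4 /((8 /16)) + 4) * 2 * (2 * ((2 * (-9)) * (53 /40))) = -5724 /5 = -1144.80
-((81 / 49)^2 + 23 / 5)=-88028 / 12005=-7.33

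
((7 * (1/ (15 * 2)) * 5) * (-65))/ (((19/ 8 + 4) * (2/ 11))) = -10010/ 153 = -65.42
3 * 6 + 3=21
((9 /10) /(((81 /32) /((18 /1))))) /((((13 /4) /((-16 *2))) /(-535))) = 438272 /13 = 33713.23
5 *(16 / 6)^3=2560 / 27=94.81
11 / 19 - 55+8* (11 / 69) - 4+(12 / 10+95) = 39.05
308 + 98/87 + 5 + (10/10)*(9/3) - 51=23153/87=266.13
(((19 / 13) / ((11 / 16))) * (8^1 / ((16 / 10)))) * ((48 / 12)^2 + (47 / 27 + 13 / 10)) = 781432 / 3861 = 202.39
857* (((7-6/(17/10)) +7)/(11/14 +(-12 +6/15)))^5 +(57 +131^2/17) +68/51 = 358539037032231369856226/1058876376000376126047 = 338.60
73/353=0.21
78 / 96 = 13 / 16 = 0.81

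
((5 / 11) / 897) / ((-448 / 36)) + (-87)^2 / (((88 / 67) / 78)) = 165579716469 / 368368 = 449495.39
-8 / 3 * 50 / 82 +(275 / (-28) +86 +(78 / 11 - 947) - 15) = -33351427 / 37884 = -880.36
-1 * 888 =-888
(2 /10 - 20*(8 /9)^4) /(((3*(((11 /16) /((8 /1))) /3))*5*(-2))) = 25794496 /1804275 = 14.30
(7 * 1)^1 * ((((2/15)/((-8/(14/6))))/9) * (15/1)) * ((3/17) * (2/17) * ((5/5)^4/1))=-49/5202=-0.01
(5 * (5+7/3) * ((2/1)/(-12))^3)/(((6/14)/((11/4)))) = -4235/3888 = -1.09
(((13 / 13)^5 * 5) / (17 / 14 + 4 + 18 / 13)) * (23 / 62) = 10465 / 37231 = 0.28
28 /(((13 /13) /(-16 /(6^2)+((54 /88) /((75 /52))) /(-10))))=-168742 /12375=-13.64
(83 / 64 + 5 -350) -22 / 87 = -343.96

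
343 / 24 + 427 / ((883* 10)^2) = 6685835737 / 467813400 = 14.29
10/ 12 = 5/ 6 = 0.83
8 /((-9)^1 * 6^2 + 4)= -1 /40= -0.02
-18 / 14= -9 / 7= -1.29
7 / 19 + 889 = 889.37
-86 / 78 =-43 / 39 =-1.10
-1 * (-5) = 5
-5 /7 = -0.71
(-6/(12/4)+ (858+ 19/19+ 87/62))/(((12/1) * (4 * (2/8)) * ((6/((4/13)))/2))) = 53221/7254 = 7.34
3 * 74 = 222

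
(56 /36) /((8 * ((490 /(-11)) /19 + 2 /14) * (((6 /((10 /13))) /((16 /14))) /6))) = -29260 /376857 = -0.08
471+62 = 533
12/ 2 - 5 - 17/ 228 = 211/ 228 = 0.93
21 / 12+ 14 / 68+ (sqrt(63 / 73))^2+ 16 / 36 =145793 / 44676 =3.26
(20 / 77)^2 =400 / 5929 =0.07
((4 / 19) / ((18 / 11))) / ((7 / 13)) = 0.24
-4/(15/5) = -4/3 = -1.33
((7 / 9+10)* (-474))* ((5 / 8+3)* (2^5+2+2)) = -666681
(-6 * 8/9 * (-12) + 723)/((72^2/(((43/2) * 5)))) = 169205/10368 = 16.32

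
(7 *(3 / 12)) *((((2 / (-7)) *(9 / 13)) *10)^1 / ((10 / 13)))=-9 / 2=-4.50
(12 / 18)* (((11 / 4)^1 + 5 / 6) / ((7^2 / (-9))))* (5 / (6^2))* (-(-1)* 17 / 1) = -3655 / 3528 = -1.04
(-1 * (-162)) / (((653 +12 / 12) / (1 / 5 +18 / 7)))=2619 / 3815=0.69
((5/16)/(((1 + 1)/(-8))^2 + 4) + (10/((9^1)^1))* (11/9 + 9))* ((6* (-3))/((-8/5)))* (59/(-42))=-3552095/19656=-180.71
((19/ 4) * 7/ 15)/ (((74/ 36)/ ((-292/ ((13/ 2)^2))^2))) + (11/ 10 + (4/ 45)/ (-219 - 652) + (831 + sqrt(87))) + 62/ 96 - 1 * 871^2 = -38628891290051689/ 50977957680 + sqrt(87) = -757747.42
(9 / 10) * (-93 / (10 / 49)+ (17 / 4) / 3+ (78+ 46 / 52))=-878433 / 2600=-337.86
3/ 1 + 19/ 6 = 6.17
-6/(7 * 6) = -1/7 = -0.14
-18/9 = -2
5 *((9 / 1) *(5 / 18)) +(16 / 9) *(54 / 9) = 139 / 6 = 23.17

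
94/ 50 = 47/ 25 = 1.88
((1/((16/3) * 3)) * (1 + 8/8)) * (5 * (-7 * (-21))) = 735/8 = 91.88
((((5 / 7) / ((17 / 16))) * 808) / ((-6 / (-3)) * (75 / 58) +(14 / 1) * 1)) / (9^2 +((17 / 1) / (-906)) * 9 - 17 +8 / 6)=0.50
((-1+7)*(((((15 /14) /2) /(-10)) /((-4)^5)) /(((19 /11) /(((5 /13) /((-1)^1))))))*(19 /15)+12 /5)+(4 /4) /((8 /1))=4705627 /1863680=2.52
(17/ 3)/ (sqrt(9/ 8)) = 34 * sqrt(2)/ 9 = 5.34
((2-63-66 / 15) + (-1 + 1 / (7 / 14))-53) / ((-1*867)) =587 / 4335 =0.14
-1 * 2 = -2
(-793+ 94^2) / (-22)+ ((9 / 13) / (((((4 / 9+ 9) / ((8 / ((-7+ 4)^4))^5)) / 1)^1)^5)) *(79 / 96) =-1349732544473814263269166258246276109991289039372887239713 / 3691920425018514707437729414573930070982166929894581250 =-365.59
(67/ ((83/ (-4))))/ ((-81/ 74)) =19832/ 6723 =2.95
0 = 0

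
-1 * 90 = -90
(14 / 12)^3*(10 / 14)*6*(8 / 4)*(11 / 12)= 2695 / 216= 12.48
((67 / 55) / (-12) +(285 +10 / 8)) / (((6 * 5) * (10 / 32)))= 377716 / 12375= 30.52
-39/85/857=-39/72845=-0.00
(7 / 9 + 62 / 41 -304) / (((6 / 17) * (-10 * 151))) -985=-3291100273 / 3343140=-984.43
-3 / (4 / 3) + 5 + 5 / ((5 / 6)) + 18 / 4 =53 / 4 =13.25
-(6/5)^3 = -216/125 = -1.73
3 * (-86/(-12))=43/2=21.50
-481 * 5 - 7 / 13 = -31272 / 13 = -2405.54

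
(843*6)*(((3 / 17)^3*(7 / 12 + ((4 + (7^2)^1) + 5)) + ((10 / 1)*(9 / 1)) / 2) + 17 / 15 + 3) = 12289615647 / 49130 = 250144.83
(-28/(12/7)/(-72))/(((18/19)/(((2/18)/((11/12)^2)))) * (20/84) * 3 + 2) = 6517/204471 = 0.03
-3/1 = -3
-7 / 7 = -1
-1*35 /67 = -35 /67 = -0.52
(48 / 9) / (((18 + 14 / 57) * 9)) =19 / 585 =0.03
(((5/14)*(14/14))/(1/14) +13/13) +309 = 315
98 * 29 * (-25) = -71050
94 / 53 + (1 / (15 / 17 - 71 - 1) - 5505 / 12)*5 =-587469911 / 256308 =-2292.05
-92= -92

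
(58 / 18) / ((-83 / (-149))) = 4321 / 747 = 5.78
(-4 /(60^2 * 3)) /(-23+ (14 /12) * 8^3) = -1 /1550700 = -0.00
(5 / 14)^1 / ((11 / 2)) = 5 / 77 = 0.06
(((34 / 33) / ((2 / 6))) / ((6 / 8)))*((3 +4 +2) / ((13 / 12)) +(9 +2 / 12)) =92684 / 1287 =72.02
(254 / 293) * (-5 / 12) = -0.36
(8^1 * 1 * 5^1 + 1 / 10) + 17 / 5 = 43.50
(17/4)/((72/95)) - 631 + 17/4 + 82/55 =-9815279/15840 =-619.65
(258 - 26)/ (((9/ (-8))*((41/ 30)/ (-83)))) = 1540480/ 123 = 12524.23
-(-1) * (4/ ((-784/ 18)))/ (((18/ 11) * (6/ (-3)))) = 11/ 392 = 0.03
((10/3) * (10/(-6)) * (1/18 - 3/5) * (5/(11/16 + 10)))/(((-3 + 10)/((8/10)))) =2240/13851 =0.16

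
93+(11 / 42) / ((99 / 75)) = 11743 / 126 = 93.20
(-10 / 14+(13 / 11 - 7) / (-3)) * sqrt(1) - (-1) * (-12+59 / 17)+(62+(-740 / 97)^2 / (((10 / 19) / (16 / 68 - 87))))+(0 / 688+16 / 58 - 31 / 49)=-71556717031313 / 7500676029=-9540.04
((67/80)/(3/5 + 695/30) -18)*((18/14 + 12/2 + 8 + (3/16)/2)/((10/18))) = -635422671/1277696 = -497.32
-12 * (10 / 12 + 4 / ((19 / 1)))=-238 / 19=-12.53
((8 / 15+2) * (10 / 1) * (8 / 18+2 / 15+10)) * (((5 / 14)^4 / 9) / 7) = 40375 / 583443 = 0.07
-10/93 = -0.11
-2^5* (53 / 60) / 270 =-212 / 2025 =-0.10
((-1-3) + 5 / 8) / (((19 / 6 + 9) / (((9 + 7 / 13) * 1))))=-2.65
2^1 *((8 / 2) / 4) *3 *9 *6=324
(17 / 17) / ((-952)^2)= 1 / 906304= 0.00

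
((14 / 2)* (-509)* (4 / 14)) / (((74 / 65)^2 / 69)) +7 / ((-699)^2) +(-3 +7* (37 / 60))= -724998964791673 / 13377895380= -54193.80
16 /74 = 8 /37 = 0.22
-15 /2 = -7.50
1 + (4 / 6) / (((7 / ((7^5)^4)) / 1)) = 22797790370746289 / 3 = 7599263456915429.67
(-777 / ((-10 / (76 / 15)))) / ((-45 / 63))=-68894 / 125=-551.15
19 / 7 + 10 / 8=111 / 28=3.96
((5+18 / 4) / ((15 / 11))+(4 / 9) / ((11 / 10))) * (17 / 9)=124049 / 8910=13.92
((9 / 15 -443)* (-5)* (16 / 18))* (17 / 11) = 300832 / 99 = 3038.71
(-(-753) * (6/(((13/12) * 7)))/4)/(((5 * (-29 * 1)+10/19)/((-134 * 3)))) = 11502828/27755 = 414.44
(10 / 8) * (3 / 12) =5 / 16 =0.31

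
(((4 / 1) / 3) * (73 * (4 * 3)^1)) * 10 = 11680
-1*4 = -4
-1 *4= -4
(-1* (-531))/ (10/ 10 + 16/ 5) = 126.43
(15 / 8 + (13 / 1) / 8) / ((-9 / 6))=-7 / 3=-2.33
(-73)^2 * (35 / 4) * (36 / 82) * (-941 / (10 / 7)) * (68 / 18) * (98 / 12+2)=-254806310857 / 492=-517899005.81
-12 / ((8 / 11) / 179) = -5907 / 2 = -2953.50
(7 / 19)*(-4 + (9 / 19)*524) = 32480 / 361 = 89.97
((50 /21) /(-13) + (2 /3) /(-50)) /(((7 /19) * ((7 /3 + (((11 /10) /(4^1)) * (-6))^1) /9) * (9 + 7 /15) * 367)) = -1375866 /680530669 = -0.00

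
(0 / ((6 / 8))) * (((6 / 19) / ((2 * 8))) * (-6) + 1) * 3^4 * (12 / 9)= 0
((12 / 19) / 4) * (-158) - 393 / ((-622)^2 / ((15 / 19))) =-183388911 / 7350796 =-24.95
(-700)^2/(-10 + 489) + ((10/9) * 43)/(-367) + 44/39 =21060637066/20567781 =1023.96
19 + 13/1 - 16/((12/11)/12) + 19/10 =-1421/10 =-142.10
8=8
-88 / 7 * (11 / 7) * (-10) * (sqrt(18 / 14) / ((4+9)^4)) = 29040 * sqrt(7) / 9796423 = 0.01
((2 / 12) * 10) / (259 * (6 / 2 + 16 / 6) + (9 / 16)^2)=1280 / 1127411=0.00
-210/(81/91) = -6370/27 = -235.93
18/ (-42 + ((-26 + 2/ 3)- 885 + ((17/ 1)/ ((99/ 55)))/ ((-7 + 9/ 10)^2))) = -602802/ 31884191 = -0.02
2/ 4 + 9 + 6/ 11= 221/ 22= 10.05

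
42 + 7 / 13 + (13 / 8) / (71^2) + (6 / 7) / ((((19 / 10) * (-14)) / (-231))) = 49.98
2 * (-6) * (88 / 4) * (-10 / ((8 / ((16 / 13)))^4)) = 42240 / 28561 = 1.48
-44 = -44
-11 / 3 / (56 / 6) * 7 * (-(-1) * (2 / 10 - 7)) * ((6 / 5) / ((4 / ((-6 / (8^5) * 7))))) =-11781 / 1638400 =-0.01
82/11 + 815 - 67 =8310/11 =755.45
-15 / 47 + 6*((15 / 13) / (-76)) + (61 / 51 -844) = -998465069 / 1184118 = -843.21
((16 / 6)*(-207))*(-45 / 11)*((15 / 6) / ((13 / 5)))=310500 / 143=2171.33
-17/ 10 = -1.70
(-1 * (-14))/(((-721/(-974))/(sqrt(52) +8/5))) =15584/515 +3896 * sqrt(13)/103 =166.64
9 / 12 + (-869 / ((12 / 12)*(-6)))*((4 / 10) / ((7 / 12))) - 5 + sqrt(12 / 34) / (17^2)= sqrt(102) / 4913 + 13309 / 140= 95.07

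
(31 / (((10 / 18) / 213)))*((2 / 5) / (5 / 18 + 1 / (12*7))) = 29951208 / 1825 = 16411.62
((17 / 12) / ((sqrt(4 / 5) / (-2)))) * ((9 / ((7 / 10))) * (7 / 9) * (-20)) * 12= 3400 * sqrt(5)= 7602.63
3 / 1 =3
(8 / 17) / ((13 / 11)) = 88 / 221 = 0.40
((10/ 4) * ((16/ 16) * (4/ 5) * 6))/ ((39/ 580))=2320/ 13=178.46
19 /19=1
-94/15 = -6.27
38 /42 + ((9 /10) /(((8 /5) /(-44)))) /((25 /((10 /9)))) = -41 /210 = -0.20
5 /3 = 1.67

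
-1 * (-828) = 828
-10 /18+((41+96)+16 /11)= 13652 /99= 137.90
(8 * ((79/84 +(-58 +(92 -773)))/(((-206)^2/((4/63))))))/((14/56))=-495976/14035707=-0.04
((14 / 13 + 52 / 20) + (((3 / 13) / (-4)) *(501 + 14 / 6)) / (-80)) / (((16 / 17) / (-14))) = -999957 / 16640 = -60.09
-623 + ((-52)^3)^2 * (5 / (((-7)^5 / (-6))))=593107819159 / 16807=35289332.97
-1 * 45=-45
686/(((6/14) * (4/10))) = 4001.67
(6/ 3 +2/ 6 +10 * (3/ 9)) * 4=68/ 3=22.67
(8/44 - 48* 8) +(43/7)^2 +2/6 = -559078/1617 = -345.75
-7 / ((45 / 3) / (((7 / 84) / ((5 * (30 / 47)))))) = -329 / 27000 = -0.01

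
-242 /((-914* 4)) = 121 /1828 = 0.07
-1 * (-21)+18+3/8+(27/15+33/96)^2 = 1125649/25600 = 43.97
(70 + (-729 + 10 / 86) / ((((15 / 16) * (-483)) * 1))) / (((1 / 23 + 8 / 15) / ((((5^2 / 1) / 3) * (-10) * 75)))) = -139430762500 / 179697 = -775921.48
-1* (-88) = 88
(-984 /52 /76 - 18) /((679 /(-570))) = 135225 /8827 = 15.32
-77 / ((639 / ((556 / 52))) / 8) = -85624 / 8307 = -10.31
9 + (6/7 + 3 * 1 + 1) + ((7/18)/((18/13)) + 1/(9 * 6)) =32107/2268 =14.16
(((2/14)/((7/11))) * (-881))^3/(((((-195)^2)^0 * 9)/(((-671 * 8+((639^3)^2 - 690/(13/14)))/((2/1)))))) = -805479110815708242136745256779/27529866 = -29258373826291353620709.42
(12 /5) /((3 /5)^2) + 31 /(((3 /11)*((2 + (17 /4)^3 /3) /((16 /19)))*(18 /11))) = 7959092 /905787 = 8.79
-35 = -35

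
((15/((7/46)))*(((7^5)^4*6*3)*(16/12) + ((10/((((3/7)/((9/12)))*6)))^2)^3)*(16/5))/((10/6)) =18788379089943089983312649/51840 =362430152197976272826.25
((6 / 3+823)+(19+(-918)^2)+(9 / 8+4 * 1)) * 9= 60737265 / 8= 7592158.12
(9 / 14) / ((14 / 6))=27 / 98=0.28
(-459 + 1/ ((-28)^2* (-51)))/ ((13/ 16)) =-18352657/ 32487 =-564.92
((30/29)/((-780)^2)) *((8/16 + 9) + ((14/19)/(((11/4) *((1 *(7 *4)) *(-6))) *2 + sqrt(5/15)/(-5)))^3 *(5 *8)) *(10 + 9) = 65890163143000 *sqrt(3)/464523298862728925788842706339 + 34216060096180964111377121279/111485591727054942189322249521360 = 0.00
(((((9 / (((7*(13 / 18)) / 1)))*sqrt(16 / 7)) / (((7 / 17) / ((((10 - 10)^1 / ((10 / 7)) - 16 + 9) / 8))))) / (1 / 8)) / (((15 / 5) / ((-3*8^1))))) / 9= 9792*sqrt(7) / 637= 40.67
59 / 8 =7.38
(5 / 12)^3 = 125 / 1728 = 0.07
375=375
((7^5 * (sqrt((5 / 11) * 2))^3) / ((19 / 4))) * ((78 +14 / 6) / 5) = 32403896 * sqrt(110) / 6897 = 49275.76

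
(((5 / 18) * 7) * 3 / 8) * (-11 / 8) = -385 / 384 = -1.00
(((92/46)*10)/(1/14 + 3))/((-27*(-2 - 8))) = 0.02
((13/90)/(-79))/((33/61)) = -793/234630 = -0.00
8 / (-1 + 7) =4 / 3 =1.33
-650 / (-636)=325 / 318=1.02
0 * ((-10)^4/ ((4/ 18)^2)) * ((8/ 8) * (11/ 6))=0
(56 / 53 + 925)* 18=883458 / 53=16669.02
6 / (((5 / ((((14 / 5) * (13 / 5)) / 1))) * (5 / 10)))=2184 / 125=17.47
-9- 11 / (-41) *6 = -303 / 41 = -7.39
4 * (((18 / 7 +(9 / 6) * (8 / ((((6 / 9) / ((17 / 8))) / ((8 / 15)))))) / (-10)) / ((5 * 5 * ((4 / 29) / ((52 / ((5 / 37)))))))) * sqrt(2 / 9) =-7476664 * sqrt(2) / 21875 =-483.36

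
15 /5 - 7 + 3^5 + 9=248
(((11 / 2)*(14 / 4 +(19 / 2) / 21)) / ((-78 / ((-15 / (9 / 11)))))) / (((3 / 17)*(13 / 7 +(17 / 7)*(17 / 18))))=853655 / 122382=6.98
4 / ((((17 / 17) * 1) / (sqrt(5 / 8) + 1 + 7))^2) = (sqrt(10) + 32)^2 / 4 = 309.10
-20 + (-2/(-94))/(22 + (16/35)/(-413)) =-298899905/14945718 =-20.00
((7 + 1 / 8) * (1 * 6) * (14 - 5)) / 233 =1539 / 932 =1.65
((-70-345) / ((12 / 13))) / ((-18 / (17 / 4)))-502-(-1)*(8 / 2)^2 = -328189 / 864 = -379.85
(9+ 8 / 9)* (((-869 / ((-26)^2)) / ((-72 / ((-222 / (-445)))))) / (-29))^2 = 1033815409 / 1108215970617600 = 0.00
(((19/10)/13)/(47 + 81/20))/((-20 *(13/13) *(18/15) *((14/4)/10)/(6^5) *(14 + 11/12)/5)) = -14774400/16631069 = -0.89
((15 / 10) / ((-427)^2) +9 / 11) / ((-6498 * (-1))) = 1093985 / 8688341508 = 0.00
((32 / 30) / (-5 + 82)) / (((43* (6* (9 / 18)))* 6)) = 8 / 446985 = 0.00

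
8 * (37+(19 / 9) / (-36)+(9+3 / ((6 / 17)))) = 35278 / 81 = 435.53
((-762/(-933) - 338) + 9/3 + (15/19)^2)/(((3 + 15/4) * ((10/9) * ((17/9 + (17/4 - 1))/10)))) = -1797557568/20770135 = -86.55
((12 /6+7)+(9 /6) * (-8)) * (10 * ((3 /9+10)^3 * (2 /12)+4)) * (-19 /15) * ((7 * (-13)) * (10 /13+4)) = -250999994 /81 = -3098765.36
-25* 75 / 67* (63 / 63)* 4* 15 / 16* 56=-393750 / 67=-5876.87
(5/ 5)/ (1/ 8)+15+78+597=698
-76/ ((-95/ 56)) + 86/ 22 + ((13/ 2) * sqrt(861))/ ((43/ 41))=2679/ 55 + 533 * sqrt(861)/ 86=230.57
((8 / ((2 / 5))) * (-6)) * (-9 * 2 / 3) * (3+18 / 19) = 54000 / 19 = 2842.11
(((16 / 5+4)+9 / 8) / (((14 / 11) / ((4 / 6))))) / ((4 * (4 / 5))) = 1221 / 896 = 1.36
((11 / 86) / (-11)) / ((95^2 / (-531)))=531 / 776150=0.00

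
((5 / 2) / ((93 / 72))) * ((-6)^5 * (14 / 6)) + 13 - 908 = -1116385 / 31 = -36012.42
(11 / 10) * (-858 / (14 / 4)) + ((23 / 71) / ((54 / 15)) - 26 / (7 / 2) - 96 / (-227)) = -2808240233 / 10153710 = -276.57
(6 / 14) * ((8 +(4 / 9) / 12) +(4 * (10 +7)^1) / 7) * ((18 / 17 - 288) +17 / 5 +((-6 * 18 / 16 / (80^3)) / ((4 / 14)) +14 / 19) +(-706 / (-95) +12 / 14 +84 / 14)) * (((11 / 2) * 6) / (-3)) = 22470.68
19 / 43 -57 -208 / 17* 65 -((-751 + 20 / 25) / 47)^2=-44673999131 / 40369475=-1106.63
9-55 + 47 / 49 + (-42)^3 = -3632519 / 49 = -74133.04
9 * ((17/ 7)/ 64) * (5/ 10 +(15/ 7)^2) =76347/ 43904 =1.74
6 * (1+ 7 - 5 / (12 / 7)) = 61 / 2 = 30.50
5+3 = 8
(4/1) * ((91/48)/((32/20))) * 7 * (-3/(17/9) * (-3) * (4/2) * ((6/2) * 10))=1289925/136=9484.74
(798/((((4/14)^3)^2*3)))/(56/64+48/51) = 269235.21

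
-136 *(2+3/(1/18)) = -7616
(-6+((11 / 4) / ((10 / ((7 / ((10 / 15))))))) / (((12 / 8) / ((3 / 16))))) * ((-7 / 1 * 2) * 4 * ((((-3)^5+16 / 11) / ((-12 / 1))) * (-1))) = -22374597 / 3520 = -6356.42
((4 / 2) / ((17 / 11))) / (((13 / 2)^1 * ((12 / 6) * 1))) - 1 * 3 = -641 / 221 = -2.90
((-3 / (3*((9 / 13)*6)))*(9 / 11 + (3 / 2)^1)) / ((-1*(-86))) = -221 / 34056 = -0.01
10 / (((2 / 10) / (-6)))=-300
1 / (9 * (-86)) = -1 / 774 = -0.00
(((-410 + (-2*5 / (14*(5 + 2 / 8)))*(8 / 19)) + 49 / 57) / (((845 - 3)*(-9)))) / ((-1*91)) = -380963 / 642015738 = -0.00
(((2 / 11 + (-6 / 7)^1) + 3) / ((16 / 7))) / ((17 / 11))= 179 / 272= 0.66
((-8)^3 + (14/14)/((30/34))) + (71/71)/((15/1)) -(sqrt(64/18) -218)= -1464/5 -4* sqrt(2)/3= -294.69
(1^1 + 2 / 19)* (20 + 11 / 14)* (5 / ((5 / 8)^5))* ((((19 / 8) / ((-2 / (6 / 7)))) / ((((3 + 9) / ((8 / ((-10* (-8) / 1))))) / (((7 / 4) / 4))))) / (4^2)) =-873 / 3125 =-0.28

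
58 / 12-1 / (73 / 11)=2051 / 438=4.68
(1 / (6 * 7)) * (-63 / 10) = -3 / 20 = -0.15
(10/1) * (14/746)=0.19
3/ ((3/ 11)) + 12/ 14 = 83/ 7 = 11.86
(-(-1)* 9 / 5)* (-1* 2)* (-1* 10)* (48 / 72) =24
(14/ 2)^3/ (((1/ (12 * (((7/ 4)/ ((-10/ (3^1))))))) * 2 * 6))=-7203/ 40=-180.08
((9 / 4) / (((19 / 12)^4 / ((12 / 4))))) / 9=15552 / 130321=0.12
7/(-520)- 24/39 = -327/520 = -0.63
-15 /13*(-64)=960 /13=73.85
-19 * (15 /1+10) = -475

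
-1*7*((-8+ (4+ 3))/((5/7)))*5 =49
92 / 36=23 / 9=2.56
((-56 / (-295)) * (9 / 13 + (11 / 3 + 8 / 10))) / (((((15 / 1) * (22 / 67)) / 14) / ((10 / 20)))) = 13210792 / 9491625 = 1.39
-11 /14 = -0.79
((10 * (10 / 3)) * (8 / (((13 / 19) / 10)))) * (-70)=-10640000 / 39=-272820.51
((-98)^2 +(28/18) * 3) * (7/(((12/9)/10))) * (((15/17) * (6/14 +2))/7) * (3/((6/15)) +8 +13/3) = 3062762.50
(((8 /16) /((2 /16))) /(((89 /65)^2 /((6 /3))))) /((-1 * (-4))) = 8450 /7921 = 1.07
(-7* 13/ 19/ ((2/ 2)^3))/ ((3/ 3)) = -91/ 19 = -4.79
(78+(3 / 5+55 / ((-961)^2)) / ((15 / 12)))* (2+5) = 12683645114 / 23088025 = 549.36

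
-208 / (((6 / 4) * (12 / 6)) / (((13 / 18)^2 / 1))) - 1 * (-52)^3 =34158956 / 243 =140571.84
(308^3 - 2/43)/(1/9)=11307409326/43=262963007.58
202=202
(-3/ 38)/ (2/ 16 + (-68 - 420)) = 4/ 24719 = 0.00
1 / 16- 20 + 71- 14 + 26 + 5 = 68.06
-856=-856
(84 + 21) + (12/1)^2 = 249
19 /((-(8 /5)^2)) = -475 /64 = -7.42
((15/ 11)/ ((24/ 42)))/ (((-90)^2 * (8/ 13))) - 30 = -5702309/ 190080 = -30.00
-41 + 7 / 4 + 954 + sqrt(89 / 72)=915.86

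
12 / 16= 3 / 4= 0.75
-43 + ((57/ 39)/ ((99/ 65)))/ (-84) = -357683/ 8316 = -43.01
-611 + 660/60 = -600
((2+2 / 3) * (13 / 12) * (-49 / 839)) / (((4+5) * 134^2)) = -637 / 610135902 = -0.00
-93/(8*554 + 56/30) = -1395/66508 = -0.02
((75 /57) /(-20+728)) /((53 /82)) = 1025 /356478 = 0.00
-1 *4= -4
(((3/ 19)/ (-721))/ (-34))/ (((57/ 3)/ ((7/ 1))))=3/ 1264222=0.00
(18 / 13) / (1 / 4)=72 / 13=5.54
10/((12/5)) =25/6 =4.17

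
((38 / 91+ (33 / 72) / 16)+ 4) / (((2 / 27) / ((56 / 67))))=1398321 / 27872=50.17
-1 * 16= -16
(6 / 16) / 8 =3 / 64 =0.05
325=325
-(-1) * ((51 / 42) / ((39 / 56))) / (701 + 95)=17 / 7761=0.00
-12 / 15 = -4 / 5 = -0.80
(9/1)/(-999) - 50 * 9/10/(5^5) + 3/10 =0.28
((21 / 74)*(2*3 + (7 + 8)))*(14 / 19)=3087 / 703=4.39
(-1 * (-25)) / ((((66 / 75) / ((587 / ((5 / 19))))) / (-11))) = -1394125 / 2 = -697062.50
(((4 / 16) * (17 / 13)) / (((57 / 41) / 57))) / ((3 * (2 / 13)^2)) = 9061 / 48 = 188.77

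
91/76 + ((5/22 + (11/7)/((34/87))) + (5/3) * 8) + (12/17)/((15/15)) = 5815297/298452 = 19.48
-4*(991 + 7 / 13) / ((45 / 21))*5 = -9254.36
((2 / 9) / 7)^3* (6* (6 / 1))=32 / 27783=0.00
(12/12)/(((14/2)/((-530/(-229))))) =530/1603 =0.33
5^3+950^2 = 902625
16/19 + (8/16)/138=0.85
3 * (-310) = -930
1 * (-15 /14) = -15 /14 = -1.07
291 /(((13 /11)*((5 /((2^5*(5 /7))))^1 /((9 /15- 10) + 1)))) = -614592 /65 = -9455.26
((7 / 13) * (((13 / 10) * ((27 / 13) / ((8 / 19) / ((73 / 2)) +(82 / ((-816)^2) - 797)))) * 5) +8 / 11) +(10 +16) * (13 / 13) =1406116169933622 / 52627748269811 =26.72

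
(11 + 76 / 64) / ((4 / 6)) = 585 / 32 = 18.28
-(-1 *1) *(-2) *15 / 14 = -15 / 7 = -2.14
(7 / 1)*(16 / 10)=56 / 5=11.20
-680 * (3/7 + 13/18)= -49300/63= -782.54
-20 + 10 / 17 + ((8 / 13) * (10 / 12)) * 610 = 194530 / 663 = 293.41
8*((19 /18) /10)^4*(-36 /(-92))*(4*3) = 0.00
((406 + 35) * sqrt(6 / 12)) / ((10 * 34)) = 441 * sqrt(2) / 680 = 0.92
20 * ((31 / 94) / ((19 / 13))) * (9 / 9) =4030 / 893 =4.51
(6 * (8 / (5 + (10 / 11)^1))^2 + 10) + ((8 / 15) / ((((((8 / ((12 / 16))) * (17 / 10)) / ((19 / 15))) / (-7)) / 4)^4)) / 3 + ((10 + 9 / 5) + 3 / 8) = 3635657118857 / 101628352800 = 35.77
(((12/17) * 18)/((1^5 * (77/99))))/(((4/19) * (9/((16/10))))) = 8208/595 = 13.79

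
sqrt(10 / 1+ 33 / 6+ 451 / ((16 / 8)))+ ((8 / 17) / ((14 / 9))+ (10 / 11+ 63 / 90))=25023 / 13090+ sqrt(241)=17.44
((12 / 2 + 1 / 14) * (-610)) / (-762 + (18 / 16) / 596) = 123610400 / 25432449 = 4.86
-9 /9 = -1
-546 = -546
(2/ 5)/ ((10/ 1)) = 0.04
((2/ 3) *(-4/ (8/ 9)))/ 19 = -3/ 19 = -0.16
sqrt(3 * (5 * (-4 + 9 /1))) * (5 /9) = 25 * sqrt(3) /9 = 4.81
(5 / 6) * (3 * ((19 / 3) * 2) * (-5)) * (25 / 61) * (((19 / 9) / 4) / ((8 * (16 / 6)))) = -225625 / 140544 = -1.61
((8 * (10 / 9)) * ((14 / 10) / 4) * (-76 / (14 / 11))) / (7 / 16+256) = -2432 / 3357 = -0.72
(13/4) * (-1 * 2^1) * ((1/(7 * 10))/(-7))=13/980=0.01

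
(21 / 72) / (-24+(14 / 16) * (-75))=-7 / 2151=-0.00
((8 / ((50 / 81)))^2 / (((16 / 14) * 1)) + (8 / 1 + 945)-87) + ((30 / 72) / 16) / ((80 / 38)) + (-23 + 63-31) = 981099619 / 960000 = 1021.98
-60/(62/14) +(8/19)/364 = -726118/53599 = -13.55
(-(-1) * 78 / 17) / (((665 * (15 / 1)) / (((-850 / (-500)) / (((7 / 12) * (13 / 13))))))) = 156 / 116375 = 0.00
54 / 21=18 / 7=2.57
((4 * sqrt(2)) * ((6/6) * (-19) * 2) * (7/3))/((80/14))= -931 * sqrt(2)/15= -87.78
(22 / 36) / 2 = 0.31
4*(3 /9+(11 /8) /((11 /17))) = 59 /6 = 9.83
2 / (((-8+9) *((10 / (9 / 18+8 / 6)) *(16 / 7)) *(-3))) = -77 / 1440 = -0.05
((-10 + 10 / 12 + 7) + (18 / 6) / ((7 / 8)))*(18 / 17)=159 / 119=1.34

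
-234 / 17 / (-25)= 234 / 425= 0.55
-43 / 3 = -14.33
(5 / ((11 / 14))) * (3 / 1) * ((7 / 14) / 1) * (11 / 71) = 105 / 71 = 1.48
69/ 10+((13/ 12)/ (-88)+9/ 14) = 278329/ 36960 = 7.53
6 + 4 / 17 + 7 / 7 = 123 / 17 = 7.24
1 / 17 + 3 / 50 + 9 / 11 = 8761 / 9350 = 0.94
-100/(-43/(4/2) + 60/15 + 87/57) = 3800/607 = 6.26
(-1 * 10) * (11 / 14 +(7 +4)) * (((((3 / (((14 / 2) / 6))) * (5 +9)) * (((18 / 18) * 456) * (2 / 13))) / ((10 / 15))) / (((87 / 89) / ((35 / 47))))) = -6026724000 / 17719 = -340127.77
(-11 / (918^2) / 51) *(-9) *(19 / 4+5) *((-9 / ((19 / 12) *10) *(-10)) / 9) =143 / 10081476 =0.00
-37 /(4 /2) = -37 /2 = -18.50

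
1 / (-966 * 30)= -1 / 28980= -0.00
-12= -12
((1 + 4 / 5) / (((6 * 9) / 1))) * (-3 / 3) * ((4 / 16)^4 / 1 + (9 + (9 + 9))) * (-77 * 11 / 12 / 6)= 5855311 / 552960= 10.59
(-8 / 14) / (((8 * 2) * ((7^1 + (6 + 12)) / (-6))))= 3 / 350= 0.01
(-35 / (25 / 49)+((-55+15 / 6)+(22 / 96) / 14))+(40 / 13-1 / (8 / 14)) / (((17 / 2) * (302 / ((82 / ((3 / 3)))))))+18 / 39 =-13520187571 / 112126560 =-120.58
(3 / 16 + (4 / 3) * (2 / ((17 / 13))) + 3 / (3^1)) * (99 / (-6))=-28963 / 544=-53.24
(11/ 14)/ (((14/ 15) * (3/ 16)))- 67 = -3063/ 49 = -62.51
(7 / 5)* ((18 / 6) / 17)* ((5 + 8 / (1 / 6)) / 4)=1113 / 340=3.27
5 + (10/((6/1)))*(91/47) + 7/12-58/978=8.75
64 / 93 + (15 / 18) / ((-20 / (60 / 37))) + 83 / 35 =720691 / 240870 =2.99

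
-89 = -89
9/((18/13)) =13/2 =6.50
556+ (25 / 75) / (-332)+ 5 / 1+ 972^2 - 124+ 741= 942178151 / 996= 945962.00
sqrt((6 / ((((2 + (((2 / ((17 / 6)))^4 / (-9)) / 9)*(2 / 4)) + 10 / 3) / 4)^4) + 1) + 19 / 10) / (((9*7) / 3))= 0.10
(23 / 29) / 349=23 / 10121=0.00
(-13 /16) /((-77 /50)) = 325 /616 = 0.53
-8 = -8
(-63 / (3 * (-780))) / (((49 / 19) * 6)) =19 / 10920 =0.00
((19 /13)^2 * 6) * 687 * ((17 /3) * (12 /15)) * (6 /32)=12648357 /1690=7484.23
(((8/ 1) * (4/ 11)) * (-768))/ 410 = -12288/ 2255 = -5.45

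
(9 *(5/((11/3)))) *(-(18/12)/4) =-405/88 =-4.60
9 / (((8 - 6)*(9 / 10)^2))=50 / 9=5.56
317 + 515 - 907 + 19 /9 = -656 /9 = -72.89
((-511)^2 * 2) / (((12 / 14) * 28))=21760.08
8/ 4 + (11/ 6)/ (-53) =625/ 318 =1.97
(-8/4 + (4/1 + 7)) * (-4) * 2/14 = -36/7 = -5.14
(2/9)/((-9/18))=-4/9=-0.44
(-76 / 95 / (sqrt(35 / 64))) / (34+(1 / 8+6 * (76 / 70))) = -256 * sqrt(35) / 56895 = -0.03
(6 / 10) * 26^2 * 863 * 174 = 304528536 / 5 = 60905707.20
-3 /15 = -1 /5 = -0.20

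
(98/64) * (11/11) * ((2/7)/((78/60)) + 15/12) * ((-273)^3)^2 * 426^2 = 5410576711228881247965/32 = 169080522225902538998.91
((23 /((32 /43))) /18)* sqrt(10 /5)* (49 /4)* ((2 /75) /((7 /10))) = 6923* sqrt(2) /8640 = 1.13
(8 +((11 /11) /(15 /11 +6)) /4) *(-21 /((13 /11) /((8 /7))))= -57266 /351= -163.15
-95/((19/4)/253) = -5060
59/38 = 1.55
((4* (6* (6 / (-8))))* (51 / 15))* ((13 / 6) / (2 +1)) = -221 / 5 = -44.20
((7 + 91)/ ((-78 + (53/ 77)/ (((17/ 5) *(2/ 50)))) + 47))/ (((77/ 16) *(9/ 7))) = -93296/ 152793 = -0.61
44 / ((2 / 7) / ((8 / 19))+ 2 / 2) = 1232 / 47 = 26.21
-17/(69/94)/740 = -799/25530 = -0.03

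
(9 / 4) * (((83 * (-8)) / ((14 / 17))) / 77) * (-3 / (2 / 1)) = 38097 / 1078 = 35.34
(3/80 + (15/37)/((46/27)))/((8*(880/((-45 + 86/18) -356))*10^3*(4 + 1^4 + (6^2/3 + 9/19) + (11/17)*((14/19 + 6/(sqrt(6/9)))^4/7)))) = -33876302537777263901449/576862666362227673260236800000 + 45264691457289370759*sqrt(6)/5244206057838433393274880000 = -0.00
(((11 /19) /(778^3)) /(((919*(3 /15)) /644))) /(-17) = -8855 /34945948564706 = -0.00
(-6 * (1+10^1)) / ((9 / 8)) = -176 / 3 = -58.67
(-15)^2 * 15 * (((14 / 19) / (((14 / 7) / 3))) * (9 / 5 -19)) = -1219050 / 19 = -64160.53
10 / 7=1.43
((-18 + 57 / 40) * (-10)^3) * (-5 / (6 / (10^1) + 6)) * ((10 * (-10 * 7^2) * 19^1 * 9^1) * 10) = 1157349375000 / 11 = 105213579545.45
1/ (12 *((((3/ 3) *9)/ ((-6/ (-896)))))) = 1/ 16128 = 0.00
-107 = -107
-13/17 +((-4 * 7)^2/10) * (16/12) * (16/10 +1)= 345553/1275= 271.02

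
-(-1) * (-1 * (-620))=620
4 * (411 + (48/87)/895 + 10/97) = 4140036348/2517635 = 1644.41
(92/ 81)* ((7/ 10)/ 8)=161/ 1620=0.10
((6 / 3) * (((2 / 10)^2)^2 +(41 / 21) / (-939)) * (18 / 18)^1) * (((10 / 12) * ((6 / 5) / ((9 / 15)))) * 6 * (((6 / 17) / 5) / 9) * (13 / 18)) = -307112 / 5656888125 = -0.00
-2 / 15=-0.13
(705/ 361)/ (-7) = -705/ 2527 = -0.28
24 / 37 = 0.65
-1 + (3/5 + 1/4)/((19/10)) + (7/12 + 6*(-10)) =-13673/228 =-59.97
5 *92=460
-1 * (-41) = 41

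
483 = 483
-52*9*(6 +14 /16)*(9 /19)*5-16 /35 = -10135733 /1330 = -7620.85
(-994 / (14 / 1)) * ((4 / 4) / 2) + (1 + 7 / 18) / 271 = -86572 / 2439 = -35.49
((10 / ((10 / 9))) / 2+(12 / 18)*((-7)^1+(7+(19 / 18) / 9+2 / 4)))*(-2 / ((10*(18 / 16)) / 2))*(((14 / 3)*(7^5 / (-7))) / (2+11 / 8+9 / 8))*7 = 8986501216 / 295245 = 30437.44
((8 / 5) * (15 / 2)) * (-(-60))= 720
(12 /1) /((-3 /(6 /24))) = -1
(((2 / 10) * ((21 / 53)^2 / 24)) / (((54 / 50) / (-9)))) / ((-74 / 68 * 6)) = 4165 / 2494392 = 0.00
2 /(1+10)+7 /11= 9 /11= 0.82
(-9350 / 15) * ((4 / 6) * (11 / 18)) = -20570 / 81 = -253.95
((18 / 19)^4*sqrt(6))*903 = 94793328*sqrt(6) / 130321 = 1781.72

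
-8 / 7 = -1.14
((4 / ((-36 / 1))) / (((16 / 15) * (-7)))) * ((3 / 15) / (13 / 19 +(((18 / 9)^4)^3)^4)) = 0.00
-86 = -86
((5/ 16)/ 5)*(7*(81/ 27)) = 21/ 16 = 1.31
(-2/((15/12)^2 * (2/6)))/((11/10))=-192/55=-3.49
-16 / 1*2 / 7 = -32 / 7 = -4.57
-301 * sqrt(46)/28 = -43 * sqrt(46)/4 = -72.91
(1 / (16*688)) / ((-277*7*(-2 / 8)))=1 / 5336128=0.00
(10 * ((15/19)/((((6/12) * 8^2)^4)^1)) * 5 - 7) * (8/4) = -69729929/4980736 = -14.00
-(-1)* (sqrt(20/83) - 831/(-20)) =2* sqrt(415)/83 + 831/20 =42.04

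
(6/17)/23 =6/391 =0.02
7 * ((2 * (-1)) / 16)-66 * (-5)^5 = 1649993 / 8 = 206249.12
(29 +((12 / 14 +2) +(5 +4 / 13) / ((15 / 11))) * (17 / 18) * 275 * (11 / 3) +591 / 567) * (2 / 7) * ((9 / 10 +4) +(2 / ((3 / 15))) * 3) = 3691589729 / 57330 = 64391.94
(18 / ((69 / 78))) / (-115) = -468 / 2645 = -0.18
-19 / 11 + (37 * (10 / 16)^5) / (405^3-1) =-41358862489533 / 23944605335552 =-1.73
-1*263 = -263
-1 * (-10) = 10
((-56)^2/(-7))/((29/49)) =-21952/29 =-756.97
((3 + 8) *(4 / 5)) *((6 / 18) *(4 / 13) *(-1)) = -176 / 195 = -0.90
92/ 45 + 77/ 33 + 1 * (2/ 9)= 23/ 5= 4.60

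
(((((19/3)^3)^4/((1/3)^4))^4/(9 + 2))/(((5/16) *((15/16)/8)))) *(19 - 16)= 96447273109499102312023380000000000000000000000.00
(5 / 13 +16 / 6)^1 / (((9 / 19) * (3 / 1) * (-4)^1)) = -2261 / 4212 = -0.54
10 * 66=660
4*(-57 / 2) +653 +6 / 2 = 542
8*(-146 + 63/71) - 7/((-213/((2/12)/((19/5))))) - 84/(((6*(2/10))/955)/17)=-27623467873/24282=-1137610.90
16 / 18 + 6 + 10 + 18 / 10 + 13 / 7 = 6472 / 315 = 20.55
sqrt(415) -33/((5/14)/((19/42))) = -209/5+sqrt(415) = -21.43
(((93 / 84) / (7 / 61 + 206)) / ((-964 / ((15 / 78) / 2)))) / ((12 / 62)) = -293105 / 105883569792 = -0.00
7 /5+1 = 12 /5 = 2.40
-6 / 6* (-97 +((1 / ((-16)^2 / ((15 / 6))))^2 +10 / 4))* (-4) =-24772583 / 65536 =-378.00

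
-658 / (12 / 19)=-6251 / 6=-1041.83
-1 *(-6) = 6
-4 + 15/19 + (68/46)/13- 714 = -4073827/5681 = -717.10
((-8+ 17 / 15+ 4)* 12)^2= 1183.36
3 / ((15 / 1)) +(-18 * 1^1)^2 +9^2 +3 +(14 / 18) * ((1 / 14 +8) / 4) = 409.77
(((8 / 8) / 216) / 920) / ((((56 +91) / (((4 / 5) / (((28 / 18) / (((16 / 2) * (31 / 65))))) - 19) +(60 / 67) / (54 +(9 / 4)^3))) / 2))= -723976973 / 621139752324000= -0.00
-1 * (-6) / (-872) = -3 / 436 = -0.01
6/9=2/3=0.67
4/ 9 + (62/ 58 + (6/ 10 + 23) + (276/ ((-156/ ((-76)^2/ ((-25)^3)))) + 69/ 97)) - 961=-4805790021559/ 5142515625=-934.52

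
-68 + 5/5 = -67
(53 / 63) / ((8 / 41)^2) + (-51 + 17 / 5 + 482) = 9202969 / 20160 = 456.50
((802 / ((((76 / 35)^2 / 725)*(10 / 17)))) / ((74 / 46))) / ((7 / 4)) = 74466.04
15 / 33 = 0.45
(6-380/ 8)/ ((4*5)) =-83/ 40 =-2.08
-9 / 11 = -0.82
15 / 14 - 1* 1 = 1 / 14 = 0.07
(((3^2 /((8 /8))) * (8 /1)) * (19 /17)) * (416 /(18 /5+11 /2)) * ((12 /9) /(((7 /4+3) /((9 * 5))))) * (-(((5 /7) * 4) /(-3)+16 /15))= -4423680 /833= -5310.54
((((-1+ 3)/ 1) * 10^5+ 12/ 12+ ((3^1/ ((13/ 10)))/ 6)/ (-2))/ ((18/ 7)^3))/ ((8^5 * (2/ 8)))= 1783607203/ 1242169344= 1.44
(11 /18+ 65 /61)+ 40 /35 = 21671 /7686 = 2.82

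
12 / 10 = 6 / 5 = 1.20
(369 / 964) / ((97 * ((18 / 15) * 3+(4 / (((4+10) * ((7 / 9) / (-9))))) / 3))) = 10045 / 6358544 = 0.00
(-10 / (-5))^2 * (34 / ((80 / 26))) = 221 / 5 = 44.20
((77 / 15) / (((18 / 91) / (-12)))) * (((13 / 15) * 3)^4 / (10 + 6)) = -200126927 / 225000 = -889.45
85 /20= 17 /4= 4.25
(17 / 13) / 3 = 17 / 39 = 0.44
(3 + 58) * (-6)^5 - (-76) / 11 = -5217620 / 11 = -474329.09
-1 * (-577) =577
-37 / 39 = -0.95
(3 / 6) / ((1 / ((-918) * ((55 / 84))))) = -8415 / 28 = -300.54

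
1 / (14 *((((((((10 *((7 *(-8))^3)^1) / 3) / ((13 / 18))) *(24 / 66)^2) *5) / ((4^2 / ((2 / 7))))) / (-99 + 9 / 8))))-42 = -23602379847 / 561971200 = -42.00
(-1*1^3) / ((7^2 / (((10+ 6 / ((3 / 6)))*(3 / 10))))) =-33 / 245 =-0.13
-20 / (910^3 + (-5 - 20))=-4 / 150714195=-0.00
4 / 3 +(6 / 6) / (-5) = 17 / 15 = 1.13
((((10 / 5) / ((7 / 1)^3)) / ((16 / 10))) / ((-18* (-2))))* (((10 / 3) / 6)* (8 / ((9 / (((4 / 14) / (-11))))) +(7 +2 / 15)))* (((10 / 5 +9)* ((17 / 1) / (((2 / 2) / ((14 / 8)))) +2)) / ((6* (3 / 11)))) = 172089445 / 2016379008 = 0.09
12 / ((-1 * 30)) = -0.40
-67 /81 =-0.83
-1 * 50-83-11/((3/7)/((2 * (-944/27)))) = 134603/81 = 1661.77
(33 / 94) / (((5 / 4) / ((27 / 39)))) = 594 / 3055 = 0.19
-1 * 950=-950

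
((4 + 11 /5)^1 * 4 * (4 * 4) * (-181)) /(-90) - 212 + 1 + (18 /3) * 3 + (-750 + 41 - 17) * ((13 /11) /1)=-56923 /225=-252.99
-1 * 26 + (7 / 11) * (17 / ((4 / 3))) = -17.89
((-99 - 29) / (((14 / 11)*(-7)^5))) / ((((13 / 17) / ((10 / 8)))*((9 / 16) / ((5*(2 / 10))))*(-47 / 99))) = -2632960 / 71883539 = -0.04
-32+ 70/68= -1053/34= -30.97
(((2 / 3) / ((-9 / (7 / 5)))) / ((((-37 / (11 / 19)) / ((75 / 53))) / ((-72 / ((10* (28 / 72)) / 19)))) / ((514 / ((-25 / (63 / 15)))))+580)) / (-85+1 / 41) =175251384 / 83289136411325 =0.00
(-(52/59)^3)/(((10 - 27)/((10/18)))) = 703040/31422987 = 0.02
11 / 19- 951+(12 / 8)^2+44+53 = -64689 / 76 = -851.17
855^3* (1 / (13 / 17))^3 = 1397703495.85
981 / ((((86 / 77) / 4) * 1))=3513.35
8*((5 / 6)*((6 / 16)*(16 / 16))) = 2.50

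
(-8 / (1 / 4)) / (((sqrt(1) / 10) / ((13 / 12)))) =-1040 / 3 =-346.67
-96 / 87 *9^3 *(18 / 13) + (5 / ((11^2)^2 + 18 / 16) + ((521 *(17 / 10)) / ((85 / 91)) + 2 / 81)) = -165.56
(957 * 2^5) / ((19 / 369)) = 11300256 / 19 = 594750.32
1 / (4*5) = 1 / 20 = 0.05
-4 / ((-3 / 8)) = 10.67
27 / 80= 0.34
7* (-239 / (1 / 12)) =-20076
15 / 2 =7.50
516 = 516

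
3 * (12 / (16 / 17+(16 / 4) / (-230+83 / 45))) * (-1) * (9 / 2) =-14137659 / 80606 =-175.39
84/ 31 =2.71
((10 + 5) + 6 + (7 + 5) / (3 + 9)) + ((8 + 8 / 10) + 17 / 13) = 2087 / 65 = 32.11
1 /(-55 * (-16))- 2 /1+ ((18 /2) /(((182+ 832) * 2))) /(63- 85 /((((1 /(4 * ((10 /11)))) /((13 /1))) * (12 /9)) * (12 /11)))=-1604967449 /802939280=-2.00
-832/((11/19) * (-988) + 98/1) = 416/237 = 1.76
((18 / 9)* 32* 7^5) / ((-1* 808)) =-134456 / 101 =-1331.25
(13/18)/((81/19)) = 247/1458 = 0.17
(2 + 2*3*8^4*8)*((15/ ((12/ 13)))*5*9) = 287542125/ 2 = 143771062.50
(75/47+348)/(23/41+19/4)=65.83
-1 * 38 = -38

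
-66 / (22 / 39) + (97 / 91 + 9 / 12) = -41927 / 364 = -115.18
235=235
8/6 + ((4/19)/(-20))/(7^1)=2657/1995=1.33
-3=-3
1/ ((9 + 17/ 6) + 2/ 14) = 42/ 503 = 0.08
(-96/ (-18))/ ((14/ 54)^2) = 3888/ 49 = 79.35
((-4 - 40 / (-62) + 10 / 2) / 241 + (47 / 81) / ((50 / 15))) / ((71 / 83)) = 30287281 / 143219070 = 0.21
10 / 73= 0.14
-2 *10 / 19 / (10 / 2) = -0.21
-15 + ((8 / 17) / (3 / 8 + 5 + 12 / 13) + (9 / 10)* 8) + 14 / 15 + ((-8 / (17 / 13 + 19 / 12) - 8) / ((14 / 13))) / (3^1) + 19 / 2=-8783337 / 14061278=-0.62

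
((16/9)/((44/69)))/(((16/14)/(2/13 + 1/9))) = 4991/7722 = 0.65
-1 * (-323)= 323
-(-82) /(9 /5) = 410 /9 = 45.56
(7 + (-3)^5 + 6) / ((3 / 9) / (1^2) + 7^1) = -345 / 11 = -31.36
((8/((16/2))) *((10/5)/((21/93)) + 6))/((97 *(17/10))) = 1040/11543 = 0.09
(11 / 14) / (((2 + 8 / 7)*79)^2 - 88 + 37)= 77 / 6036290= 0.00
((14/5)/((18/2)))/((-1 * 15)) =-14/675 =-0.02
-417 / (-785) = 417 / 785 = 0.53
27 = 27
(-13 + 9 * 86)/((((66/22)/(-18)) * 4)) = -2283/2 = -1141.50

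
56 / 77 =8 / 11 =0.73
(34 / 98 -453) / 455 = -4436 / 4459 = -0.99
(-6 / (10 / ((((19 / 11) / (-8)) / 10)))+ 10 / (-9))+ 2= 35713 / 39600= 0.90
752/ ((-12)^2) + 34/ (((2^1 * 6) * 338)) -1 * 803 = -4853629/ 6084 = -797.77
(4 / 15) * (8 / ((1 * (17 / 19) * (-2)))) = -304 / 255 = -1.19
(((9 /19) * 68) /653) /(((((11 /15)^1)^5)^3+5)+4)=133995530456542968750 /24474186299817920186291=0.01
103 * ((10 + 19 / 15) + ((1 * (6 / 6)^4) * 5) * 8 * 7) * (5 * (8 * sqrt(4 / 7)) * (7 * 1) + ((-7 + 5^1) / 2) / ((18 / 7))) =-3150049 / 270 + 7200112 * sqrt(7) / 3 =6338235.07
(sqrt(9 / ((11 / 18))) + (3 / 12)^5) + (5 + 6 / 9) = 9 *sqrt(22) / 11 + 17411 / 3072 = 9.51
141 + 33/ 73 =10326/ 73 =141.45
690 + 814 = 1504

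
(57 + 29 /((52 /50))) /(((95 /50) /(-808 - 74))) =-39404.33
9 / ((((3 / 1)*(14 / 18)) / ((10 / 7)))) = 270 / 49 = 5.51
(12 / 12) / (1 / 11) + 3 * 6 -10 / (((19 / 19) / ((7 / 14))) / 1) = 24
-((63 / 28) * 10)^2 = -2025 / 4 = -506.25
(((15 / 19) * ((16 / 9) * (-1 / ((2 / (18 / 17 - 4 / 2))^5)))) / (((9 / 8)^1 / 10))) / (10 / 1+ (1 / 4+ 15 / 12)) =419430400 / 16752892743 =0.03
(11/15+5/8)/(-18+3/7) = -1141/14760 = -0.08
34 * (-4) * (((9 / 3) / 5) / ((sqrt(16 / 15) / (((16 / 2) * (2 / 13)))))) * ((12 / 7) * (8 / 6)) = -26112 * sqrt(15) / 455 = -222.27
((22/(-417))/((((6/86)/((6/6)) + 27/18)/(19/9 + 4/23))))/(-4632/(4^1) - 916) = 447458/12084228405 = 0.00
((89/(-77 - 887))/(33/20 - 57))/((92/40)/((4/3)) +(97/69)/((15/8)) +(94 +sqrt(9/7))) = 2289232563800/132387892956260421 - 3389832000 * sqrt(7)/44129297652086807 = 0.00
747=747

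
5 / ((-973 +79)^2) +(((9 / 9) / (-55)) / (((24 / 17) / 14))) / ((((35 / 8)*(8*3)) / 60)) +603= 26502133211 / 43957980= 602.90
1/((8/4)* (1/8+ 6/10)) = 20/29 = 0.69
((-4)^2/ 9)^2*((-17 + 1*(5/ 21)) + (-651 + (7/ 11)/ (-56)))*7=-39489440/ 2673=-14773.45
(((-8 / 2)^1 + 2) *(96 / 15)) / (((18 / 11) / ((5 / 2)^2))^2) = -186.73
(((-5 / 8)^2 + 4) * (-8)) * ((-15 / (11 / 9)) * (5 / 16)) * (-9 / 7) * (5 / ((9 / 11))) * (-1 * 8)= 948375 / 112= 8467.63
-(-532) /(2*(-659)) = -266 /659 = -0.40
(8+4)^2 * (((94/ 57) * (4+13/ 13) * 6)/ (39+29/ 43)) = 2910240/ 16207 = 179.57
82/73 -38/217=0.95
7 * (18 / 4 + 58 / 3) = 1001 / 6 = 166.83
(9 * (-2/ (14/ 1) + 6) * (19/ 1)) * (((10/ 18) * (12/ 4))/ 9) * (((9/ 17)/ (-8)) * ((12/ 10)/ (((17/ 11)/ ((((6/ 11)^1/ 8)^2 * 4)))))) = -63099/ 356048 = -0.18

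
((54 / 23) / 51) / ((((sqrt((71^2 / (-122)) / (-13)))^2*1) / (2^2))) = 114192 / 1971031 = 0.06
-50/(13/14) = -700/13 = -53.85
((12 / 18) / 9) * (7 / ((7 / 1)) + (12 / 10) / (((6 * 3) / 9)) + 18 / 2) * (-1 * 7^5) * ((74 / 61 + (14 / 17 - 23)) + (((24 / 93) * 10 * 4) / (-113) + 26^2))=-4238576099620618 / 490402485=-8643055.92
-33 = -33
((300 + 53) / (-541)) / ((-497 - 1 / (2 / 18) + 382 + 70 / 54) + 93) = 9531 / 433882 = 0.02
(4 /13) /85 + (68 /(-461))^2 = 5959604 /234835705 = 0.03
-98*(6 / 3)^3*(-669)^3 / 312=9780998094 / 13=752384468.77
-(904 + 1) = -905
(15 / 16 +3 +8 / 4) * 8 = 95 / 2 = 47.50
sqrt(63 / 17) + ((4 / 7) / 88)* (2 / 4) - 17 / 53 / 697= 1865 / 669284 + 3* sqrt(119) / 17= 1.93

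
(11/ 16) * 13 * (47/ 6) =6721/ 96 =70.01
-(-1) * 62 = 62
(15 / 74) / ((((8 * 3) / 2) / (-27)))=-0.46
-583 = -583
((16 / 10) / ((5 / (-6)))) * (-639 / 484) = 7668 / 3025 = 2.53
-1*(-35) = 35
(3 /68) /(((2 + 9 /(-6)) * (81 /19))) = 19 /918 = 0.02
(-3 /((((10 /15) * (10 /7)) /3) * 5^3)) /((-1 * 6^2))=21 /10000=0.00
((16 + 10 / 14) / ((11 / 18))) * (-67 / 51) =-47034 / 1309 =-35.93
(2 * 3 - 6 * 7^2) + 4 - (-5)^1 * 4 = -264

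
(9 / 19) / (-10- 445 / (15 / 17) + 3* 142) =-27 / 5035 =-0.01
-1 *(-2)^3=8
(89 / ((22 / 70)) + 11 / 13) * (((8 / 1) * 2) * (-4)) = -2599424 / 143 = -18177.79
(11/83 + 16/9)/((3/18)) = 11.46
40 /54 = 20 /27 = 0.74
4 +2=6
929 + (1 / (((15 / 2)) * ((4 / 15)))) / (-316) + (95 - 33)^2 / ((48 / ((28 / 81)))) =146923325 / 153576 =956.68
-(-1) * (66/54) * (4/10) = 22/45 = 0.49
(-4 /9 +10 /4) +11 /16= 2.74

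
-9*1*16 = -144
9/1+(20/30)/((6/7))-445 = -3917/9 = -435.22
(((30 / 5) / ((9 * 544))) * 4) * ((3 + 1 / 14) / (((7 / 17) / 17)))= 731 / 1176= 0.62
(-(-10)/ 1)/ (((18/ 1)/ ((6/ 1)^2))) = 20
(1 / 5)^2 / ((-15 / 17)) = -17 / 375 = -0.05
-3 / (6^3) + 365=364.99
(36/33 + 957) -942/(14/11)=16782/77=217.95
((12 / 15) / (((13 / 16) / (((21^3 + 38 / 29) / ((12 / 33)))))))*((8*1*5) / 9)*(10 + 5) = 1890993280 / 1131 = 1671965.76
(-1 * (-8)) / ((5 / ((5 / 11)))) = 0.73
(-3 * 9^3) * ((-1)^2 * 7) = -15309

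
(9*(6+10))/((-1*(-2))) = 72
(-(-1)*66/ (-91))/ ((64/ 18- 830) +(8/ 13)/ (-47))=13959/ 15906415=0.00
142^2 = 20164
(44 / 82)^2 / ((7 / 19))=0.78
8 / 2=4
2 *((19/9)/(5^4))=38/5625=0.01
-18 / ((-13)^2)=-18 / 169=-0.11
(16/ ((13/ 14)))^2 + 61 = 60485/ 169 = 357.90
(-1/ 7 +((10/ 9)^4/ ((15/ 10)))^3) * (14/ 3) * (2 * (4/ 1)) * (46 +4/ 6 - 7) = 92104862388584752/ 68630377364883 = 1342.04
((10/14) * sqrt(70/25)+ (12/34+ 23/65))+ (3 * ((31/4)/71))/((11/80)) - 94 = -78457209/863005+ sqrt(70)/7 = -89.72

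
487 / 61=7.98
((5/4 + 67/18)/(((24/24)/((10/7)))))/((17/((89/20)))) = 15931/8568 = 1.86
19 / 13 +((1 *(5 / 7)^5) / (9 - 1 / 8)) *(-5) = 21047643 / 15512861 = 1.36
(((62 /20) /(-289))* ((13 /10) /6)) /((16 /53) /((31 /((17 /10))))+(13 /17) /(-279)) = -0.17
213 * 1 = 213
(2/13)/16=1/104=0.01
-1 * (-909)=909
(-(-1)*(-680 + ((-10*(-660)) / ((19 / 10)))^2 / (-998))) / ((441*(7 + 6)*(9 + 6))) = -460098904 / 3098210661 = -0.15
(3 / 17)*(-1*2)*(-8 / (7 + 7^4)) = 6 / 5117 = 0.00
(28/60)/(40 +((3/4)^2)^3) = 28672/2468535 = 0.01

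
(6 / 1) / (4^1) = 3 / 2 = 1.50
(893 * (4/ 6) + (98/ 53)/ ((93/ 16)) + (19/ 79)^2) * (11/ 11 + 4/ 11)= 91625715875/ 112793593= 812.33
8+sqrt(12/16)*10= 8+5*sqrt(3)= 16.66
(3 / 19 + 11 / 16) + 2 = 865 / 304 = 2.85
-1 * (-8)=8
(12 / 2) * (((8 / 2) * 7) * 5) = 840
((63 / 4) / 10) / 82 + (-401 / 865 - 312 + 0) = -177293437 / 567440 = -312.44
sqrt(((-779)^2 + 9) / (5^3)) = sqrt(121370) / 5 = 69.68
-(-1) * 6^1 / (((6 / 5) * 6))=5 / 6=0.83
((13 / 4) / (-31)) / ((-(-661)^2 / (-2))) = -13 / 27089102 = -0.00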